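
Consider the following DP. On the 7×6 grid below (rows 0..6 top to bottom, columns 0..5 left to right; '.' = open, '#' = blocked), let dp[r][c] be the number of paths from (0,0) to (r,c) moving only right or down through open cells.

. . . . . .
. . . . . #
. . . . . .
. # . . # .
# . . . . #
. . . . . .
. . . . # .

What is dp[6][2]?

6

r\c   0   1   2   3   4   5
  0   1   1   1   1   1   1
  1   1   2   3   4   5   0
  2   1   3   6  10  15  15
  3   1   0   6  16   0  15
  4   0   0   6  22  22   0
  5   0   0   6  28  50  50
  6   0   0   6  34   0  50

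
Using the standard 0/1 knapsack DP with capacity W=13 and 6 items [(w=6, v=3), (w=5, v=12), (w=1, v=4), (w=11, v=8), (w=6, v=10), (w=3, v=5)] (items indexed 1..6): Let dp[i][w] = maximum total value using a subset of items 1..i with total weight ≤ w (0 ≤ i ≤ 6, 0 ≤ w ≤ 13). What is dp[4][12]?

i\w   0   1   2   3   4   5   6   7   8   9  10  11  12  13
  0   0   0   0   0   0   0   0   0   0   0   0   0   0   0
  1   0   0   0   0   0   0   3   3   3   3   3   3   3   3
  2   0   0   0   0   0  12  12  12  12  12  12  15  15  15
  3   0   4   4   4   4  12  16  16  16  16  16  16  19  19
  4   0   4   4   4   4  12  16  16  16  16  16  16  19  19
  5   0   4   4   4   4  12  16  16  16  16  16  22  26  26
  6   0   4   4   5   9  12  16  16  17  21  21  22  26  26

19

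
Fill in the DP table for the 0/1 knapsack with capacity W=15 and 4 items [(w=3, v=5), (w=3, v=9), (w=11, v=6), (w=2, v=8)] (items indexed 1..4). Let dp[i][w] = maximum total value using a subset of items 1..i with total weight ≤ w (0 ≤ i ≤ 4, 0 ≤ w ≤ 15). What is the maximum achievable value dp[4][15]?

i\w   0   1   2   3   4   5   6   7   8   9  10  11  12  13  14  15
  0   0   0   0   0   0   0   0   0   0   0   0   0   0   0   0   0
  1   0   0   0   5   5   5   5   5   5   5   5   5   5   5   5   5
  2   0   0   0   9   9   9  14  14  14  14  14  14  14  14  14  14
  3   0   0   0   9   9   9  14  14  14  14  14  14  14  14  15  15
  4   0   0   8   9   9  17  17  17  22  22  22  22  22  22  22  22

22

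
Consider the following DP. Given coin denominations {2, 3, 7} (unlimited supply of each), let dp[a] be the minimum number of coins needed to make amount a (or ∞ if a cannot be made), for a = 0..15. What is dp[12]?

 a  0  1  2  3  4  5  6  7  8  9 10 11 12 13 14 15
dp  0  -  1  1  2  2  2  1  3  2  2  3  3  3  2  4
(- denotes ∞ / unreachable)

3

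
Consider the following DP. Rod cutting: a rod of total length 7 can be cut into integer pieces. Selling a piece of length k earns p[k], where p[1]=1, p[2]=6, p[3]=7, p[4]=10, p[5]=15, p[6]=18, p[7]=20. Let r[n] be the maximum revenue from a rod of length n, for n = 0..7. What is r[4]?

12

   n    0    1    2    3    4    5    6    7
r[n]    0    1    6    7   12   15   18   21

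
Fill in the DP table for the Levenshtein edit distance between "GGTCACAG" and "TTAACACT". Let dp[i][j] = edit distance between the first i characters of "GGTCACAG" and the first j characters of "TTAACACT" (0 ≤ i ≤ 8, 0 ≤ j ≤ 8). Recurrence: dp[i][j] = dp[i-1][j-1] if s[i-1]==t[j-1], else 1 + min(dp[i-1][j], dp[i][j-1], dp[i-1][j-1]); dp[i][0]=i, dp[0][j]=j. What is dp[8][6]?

4

   ''  T  T  A  A  C  A  C  T
''  0  1  2  3  4  5  6  7  8
 G  1  1  2  3  4  5  6  7  8
 G  2  2  2  3  4  5  6  7  8
 T  3  2  2  3  4  5  6  7  7
 C  4  3  3  3  4  4  5  6  7
 A  5  4  4  3  3  4  4  5  6
 C  6  5  5  4  4  3  4  4  5
 A  7  6  6  5  4  4  3  4  5
 G  8  7  7  6  5  5  4  4  5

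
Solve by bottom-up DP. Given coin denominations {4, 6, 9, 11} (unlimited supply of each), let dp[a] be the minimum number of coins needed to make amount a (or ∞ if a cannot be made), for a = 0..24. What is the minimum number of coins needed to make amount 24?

3

 a  0  1  2  3  4  5  6  7  8  9 10 11 12 13 14 15 16 17 18 19 20 21 22 23 24
dp  0  -  -  -  1  -  1  -  2  1  2  1  2  2  3  2  3  2  2  3  2  3  2  3  3
(- denotes ∞ / unreachable)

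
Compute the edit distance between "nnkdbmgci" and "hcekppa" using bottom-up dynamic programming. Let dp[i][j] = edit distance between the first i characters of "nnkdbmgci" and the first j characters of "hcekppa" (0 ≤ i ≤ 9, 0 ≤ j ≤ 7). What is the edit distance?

   ''  h  c  e  k  p  p  a
''  0  1  2  3  4  5  6  7
 n  1  1  2  3  4  5  6  7
 n  2  2  2  3  4  5  6  7
 k  3  3  3  3  3  4  5  6
 d  4  4  4  4  4  4  5  6
 b  5  5  5  5  5  5  5  6
 m  6  6  6  6  6  6  6  6
 g  7  7  7  7  7  7  7  7
 c  8  8  7  8  8  8  8  8
 i  9  9  8  8  9  9  9  9

9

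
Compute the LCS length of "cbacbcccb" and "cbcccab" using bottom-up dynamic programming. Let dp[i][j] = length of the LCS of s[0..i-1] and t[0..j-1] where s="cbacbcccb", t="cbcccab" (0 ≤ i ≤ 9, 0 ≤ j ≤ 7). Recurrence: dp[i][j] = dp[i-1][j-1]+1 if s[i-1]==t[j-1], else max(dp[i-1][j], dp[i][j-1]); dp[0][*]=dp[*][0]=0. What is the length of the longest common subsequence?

6

   ''  c  b  c  c  c  a  b
''  0  0  0  0  0  0  0  0
 c  0  1  1  1  1  1  1  1
 b  0  1  2  2  2  2  2  2
 a  0  1  2  2  2  2  3  3
 c  0  1  2  3  3  3  3  3
 b  0  1  2  3  3  3  3  4
 c  0  1  2  3  4  4  4  4
 c  0  1  2  3  4  5  5  5
 c  0  1  2  3  4  5  5  5
 b  0  1  2  3  4  5  5  6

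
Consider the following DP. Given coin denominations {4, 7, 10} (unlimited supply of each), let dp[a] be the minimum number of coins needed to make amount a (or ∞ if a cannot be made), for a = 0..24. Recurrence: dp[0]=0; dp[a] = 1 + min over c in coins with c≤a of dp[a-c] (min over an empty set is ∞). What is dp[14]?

 a  0  1  2  3  4  5  6  7  8  9 10 11 12 13 14 15 16 17 18 19 20 21 22 23 24
dp  0  -  -  -  1  -  -  1  2  -  1  2  3  -  2  3  4  2  3  4  2  3  4  5  3
(- denotes ∞ / unreachable)

2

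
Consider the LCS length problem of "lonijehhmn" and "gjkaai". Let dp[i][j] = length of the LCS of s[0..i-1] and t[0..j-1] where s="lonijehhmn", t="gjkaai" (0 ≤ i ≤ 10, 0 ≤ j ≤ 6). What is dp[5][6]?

1

   ''  g  j  k  a  a  i
''  0  0  0  0  0  0  0
 l  0  0  0  0  0  0  0
 o  0  0  0  0  0  0  0
 n  0  0  0  0  0  0  0
 i  0  0  0  0  0  0  1
 j  0  0  1  1  1  1  1
 e  0  0  1  1  1  1  1
 h  0  0  1  1  1  1  1
 h  0  0  1  1  1  1  1
 m  0  0  1  1  1  1  1
 n  0  0  1  1  1  1  1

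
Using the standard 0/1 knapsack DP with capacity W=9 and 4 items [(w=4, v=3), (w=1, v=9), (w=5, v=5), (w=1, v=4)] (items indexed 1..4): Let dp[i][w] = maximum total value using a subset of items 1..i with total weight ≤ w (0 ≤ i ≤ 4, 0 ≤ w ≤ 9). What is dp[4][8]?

i\w   0   1   2   3   4   5   6   7   8   9
  0   0   0   0   0   0   0   0   0   0   0
  1   0   0   0   0   3   3   3   3   3   3
  2   0   9   9   9   9  12  12  12  12  12
  3   0   9   9   9   9  12  14  14  14  14
  4   0   9  13  13  13  13  16  18  18  18

18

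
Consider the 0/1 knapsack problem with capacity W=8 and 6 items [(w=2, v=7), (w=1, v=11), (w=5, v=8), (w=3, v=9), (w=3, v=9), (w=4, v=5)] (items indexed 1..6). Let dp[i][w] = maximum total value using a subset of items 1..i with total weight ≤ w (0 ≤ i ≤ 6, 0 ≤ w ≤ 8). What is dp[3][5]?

18

i\w   0   1   2   3   4   5   6   7   8
  0   0   0   0   0   0   0   0   0   0
  1   0   0   7   7   7   7   7   7   7
  2   0  11  11  18  18  18  18  18  18
  3   0  11  11  18  18  18  19  19  26
  4   0  11  11  18  20  20  27  27  27
  5   0  11  11  18  20  20  27  29  29
  6   0  11  11  18  20  20  27  29  29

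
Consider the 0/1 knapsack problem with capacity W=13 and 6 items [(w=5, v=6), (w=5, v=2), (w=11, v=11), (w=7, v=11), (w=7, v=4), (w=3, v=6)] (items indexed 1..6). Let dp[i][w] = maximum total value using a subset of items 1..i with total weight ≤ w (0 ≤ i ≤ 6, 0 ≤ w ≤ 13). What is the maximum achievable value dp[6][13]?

i\w   0   1   2   3   4   5   6   7   8   9  10  11  12  13
  0   0   0   0   0   0   0   0   0   0   0   0   0   0   0
  1   0   0   0   0   0   6   6   6   6   6   6   6   6   6
  2   0   0   0   0   0   6   6   6   6   6   8   8   8   8
  3   0   0   0   0   0   6   6   6   6   6   8  11  11  11
  4   0   0   0   0   0   6   6  11  11  11  11  11  17  17
  5   0   0   0   0   0   6   6  11  11  11  11  11  17  17
  6   0   0   0   6   6   6   6  11  12  12  17  17  17  17

17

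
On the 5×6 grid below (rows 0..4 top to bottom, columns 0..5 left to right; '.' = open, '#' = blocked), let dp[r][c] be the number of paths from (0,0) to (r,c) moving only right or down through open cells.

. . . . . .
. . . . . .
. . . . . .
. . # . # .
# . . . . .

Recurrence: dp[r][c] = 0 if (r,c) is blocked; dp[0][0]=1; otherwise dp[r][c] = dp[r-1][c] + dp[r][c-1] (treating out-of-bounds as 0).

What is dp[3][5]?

21

r\c   0   1   2   3   4   5
  0   1   1   1   1   1   1
  1   1   2   3   4   5   6
  2   1   3   6  10  15  21
  3   1   4   0  10   0  21
  4   0   4   4  14  14  35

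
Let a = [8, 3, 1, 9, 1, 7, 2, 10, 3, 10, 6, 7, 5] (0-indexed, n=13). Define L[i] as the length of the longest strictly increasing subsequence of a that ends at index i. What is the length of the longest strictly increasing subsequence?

   i    0    1    2    3    4    5    6    7    8    9   10   11   12
a[i]    8    3    1    9    1    7    2   10    3   10    6    7    5
L[i]    1    1    1    2    1    2    2    3    3    4    4    5    4

5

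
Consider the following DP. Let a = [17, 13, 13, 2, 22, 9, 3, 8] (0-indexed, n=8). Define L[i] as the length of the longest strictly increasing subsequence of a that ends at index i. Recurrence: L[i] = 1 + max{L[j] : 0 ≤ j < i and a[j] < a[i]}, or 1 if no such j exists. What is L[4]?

   i    0    1    2    3    4    5    6    7
a[i]   17   13   13    2   22    9    3    8
L[i]    1    1    1    1    2    2    2    3

2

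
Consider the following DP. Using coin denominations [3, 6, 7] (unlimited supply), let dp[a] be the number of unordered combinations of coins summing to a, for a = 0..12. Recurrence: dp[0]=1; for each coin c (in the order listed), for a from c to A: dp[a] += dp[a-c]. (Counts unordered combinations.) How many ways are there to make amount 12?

3

after  coin     0     1     2     3     4     5     6     7     8     9    10    11    12
          3     1     0     0     1     0     0     1     0     0     1     0     0     1
          6     1     0     0     1     0     0     2     0     0     2     0     0     3
          7     1     0     0     1     0     0     2     1     0     2     1     0     3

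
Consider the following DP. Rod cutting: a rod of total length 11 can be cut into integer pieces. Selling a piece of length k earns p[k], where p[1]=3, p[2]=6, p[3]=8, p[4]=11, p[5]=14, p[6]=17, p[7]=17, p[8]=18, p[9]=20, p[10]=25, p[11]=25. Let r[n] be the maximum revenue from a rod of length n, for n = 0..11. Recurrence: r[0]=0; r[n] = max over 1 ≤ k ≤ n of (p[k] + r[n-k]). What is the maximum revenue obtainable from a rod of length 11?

   n    0    1    2    3    4    5    6    7    8    9   10   11
r[n]    0    3    6    9   12   15   18   21   24   27   30   33

33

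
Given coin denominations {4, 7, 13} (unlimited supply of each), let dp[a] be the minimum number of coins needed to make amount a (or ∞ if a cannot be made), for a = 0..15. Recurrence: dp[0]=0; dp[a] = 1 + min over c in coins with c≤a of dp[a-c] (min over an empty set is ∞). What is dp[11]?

 a  0  1  2  3  4  5  6  7  8  9 10 11 12 13 14 15
dp  0  -  -  -  1  -  -  1  2  -  -  2  3  1  2  3
(- denotes ∞ / unreachable)

2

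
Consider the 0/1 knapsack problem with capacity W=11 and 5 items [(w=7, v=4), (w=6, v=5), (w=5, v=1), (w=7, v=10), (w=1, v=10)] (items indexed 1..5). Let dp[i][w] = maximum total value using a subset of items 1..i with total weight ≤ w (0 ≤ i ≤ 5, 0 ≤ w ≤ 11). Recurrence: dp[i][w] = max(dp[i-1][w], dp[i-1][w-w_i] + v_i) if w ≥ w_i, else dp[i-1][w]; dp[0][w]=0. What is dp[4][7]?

10

i\w   0   1   2   3   4   5   6   7   8   9  10  11
  0   0   0   0   0   0   0   0   0   0   0   0   0
  1   0   0   0   0   0   0   0   4   4   4   4   4
  2   0   0   0   0   0   0   5   5   5   5   5   5
  3   0   0   0   0   0   1   5   5   5   5   5   6
  4   0   0   0   0   0   1   5  10  10  10  10  10
  5   0  10  10  10  10  10  11  15  20  20  20  20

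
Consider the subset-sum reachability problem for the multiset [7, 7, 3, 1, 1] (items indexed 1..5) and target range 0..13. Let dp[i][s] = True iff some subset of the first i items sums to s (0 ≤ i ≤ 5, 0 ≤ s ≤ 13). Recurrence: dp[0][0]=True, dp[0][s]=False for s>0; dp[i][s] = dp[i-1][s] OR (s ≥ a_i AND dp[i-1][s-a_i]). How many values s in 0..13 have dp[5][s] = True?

12

i\s   0   1   2   3   4   5   6   7   8   9  10  11  12  13
  0   T   F   F   F   F   F   F   F   F   F   F   F   F   F
  1   T   F   F   F   F   F   F   T   F   F   F   F   F   F
  2   T   F   F   F   F   F   F   T   F   F   F   F   F   F
  3   T   F   F   T   F   F   F   T   F   F   T   F   F   F
  4   T   T   F   T   T   F   F   T   T   F   T   T   F   F
  5   T   T   T   T   T   T   F   T   T   T   T   T   T   F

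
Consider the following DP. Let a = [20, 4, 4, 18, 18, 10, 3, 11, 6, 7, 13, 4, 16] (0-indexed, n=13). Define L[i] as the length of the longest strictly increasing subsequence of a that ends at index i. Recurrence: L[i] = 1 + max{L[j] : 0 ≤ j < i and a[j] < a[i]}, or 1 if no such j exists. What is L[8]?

2

   i    0    1    2    3    4    5    6    7    8    9   10   11   12
a[i]   20    4    4   18   18   10    3   11    6    7   13    4   16
L[i]    1    1    1    2    2    2    1    3    2    3    4    2    5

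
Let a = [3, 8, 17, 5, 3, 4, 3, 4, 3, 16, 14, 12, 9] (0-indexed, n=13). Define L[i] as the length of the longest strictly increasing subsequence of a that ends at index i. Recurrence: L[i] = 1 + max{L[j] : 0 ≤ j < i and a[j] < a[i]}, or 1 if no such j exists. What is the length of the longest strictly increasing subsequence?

   i    0    1    2    3    4    5    6    7    8    9   10   11   12
a[i]    3    8   17    5    3    4    3    4    3   16   14   12    9
L[i]    1    2    3    2    1    2    1    2    1    3    3    3    3

3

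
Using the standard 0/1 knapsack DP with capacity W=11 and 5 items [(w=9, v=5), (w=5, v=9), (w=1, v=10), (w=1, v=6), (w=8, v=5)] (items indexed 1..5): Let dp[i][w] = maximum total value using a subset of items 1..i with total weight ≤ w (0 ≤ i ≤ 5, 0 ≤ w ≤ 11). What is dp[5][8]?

25

i\w   0   1   2   3   4   5   6   7   8   9  10  11
  0   0   0   0   0   0   0   0   0   0   0   0   0
  1   0   0   0   0   0   0   0   0   0   5   5   5
  2   0   0   0   0   0   9   9   9   9   9   9   9
  3   0  10  10  10  10  10  19  19  19  19  19  19
  4   0  10  16  16  16  16  19  25  25  25  25  25
  5   0  10  16  16  16  16  19  25  25  25  25  25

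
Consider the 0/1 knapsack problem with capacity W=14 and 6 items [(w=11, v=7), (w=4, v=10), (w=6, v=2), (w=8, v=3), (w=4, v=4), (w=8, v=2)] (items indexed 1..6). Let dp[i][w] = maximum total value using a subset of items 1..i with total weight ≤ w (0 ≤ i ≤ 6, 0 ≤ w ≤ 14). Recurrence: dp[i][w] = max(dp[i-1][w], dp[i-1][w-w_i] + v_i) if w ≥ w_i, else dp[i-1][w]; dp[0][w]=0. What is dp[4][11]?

i\w   0   1   2   3   4   5   6   7   8   9  10  11  12  13  14
  0   0   0   0   0   0   0   0   0   0   0   0   0   0   0   0
  1   0   0   0   0   0   0   0   0   0   0   0   7   7   7   7
  2   0   0   0   0  10  10  10  10  10  10  10  10  10  10  10
  3   0   0   0   0  10  10  10  10  10  10  12  12  12  12  12
  4   0   0   0   0  10  10  10  10  10  10  12  12  13  13  13
  5   0   0   0   0  10  10  10  10  14  14  14  14  14  14  16
  6   0   0   0   0  10  10  10  10  14  14  14  14  14  14  16

12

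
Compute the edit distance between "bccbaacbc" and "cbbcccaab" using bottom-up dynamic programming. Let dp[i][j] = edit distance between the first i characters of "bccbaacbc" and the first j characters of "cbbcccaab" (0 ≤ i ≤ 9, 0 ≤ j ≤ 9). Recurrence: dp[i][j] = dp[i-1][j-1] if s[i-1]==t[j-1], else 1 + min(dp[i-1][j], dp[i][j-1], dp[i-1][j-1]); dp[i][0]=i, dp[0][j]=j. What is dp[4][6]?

   ''  c  b  b  c  c  c  a  a  b
''  0  1  2  3  4  5  6  7  8  9
 b  1  1  1  2  3  4  5  6  7  8
 c  2  1  2  2  2  3  4  5  6  7
 c  3  2  2  3  2  2  3  4  5  6
 b  4  3  2  2  3  3  3  4  5  5
 a  5  4  3  3  3  4  4  3  4  5
 a  6  5  4  4  4  4  5  4  3  4
 c  7  6  5  5  4  4  4  5  4  4
 b  8  7  6  5  5  5  5  5  5  4
 c  9  8  7  6  5  5  5  6  6  5

3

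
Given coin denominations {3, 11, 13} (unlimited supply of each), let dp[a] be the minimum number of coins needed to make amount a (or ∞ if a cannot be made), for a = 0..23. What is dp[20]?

 a  0  1  2  3  4  5  6  7  8  9 10 11 12 13 14 15 16 17 18 19 20 21 22 23
dp  0  -  -  1  -  -  2  -  -  3  -  1  4  1  2  5  2  3  6  3  4  7  2  5
(- denotes ∞ / unreachable)

4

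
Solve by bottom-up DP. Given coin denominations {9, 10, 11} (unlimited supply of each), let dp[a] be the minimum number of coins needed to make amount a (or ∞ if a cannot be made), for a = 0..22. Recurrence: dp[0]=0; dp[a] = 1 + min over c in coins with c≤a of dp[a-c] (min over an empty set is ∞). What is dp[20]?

2

 a  0  1  2  3  4  5  6  7  8  9 10 11 12 13 14 15 16 17 18 19 20 21 22
dp  0  -  -  -  -  -  -  -  -  1  1  1  -  -  -  -  -  -  2  2  2  2  2
(- denotes ∞ / unreachable)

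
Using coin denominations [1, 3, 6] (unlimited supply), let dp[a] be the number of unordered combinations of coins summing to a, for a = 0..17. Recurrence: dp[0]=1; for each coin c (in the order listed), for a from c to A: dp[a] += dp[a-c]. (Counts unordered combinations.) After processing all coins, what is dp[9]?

after  coin     0     1     2     3     4     5     6     7     8     9    10    11    12    13    14    15    16    17
          1     1     1     1     1     1     1     1     1     1     1     1     1     1     1     1     1     1     1
          3     1     1     1     2     2     2     3     3     3     4     4     4     5     5     5     6     6     6
          6     1     1     1     2     2     2     4     4     4     6     6     6     9     9     9    12    12    12

6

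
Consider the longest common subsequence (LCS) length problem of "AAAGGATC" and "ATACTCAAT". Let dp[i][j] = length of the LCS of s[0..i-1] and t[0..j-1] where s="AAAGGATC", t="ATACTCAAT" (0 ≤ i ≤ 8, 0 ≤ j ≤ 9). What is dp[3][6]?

2

   ''  A  T  A  C  T  C  A  A  T
''  0  0  0  0  0  0  0  0  0  0
 A  0  1  1  1  1  1  1  1  1  1
 A  0  1  1  2  2  2  2  2  2  2
 A  0  1  1  2  2  2  2  3  3  3
 G  0  1  1  2  2  2  2  3  3  3
 G  0  1  1  2  2  2  2  3  3  3
 A  0  1  1  2  2  2  2  3  4  4
 T  0  1  2  2  2  3  3  3  4  5
 C  0  1  2  2  3  3  4  4  4  5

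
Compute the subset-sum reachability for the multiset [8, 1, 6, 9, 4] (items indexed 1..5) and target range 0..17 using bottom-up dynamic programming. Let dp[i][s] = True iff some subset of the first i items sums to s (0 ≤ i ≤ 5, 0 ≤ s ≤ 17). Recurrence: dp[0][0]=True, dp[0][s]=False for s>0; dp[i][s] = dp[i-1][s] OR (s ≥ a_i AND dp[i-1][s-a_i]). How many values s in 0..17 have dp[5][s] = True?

16

i\s   0   1   2   3   4   5   6   7   8   9  10  11  12  13  14  15  16  17
  0   T   F   F   F   F   F   F   F   F   F   F   F   F   F   F   F   F   F
  1   T   F   F   F   F   F   F   F   T   F   F   F   F   F   F   F   F   F
  2   T   T   F   F   F   F   F   F   T   T   F   F   F   F   F   F   F   F
  3   T   T   F   F   F   F   T   T   T   T   F   F   F   F   T   T   F   F
  4   T   T   F   F   F   F   T   T   T   T   T   F   F   F   T   T   T   T
  5   T   T   F   F   T   T   T   T   T   T   T   T   T   T   T   T   T   T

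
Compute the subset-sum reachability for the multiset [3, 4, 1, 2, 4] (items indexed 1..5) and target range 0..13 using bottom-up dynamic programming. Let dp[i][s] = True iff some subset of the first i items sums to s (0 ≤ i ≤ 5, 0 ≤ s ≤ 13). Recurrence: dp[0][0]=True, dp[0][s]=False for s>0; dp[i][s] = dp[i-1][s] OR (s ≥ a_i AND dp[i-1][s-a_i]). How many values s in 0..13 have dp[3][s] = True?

i\s   0   1   2   3   4   5   6   7   8   9  10  11  12  13
  0   T   F   F   F   F   F   F   F   F   F   F   F   F   F
  1   T   F   F   T   F   F   F   F   F   F   F   F   F   F
  2   T   F   F   T   T   F   F   T   F   F   F   F   F   F
  3   T   T   F   T   T   T   F   T   T   F   F   F   F   F
  4   T   T   T   T   T   T   T   T   T   T   T   F   F   F
  5   T   T   T   T   T   T   T   T   T   T   T   T   T   T

7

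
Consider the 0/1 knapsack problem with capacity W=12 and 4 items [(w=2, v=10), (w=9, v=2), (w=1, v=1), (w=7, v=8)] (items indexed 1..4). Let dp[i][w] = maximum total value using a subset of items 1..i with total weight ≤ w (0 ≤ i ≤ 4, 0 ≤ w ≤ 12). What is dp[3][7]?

i\w   0   1   2   3   4   5   6   7   8   9  10  11  12
  0   0   0   0   0   0   0   0   0   0   0   0   0   0
  1   0   0  10  10  10  10  10  10  10  10  10  10  10
  2   0   0  10  10  10  10  10  10  10  10  10  12  12
  3   0   1  10  11  11  11  11  11  11  11  11  12  13
  4   0   1  10  11  11  11  11  11  11  18  19  19  19

11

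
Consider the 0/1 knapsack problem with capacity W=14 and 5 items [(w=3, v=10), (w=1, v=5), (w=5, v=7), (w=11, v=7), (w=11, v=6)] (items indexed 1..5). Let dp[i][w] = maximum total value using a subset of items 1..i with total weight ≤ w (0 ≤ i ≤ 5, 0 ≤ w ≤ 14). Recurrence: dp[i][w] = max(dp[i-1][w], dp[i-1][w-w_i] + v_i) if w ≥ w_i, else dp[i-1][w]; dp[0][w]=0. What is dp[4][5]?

i\w   0   1   2   3   4   5   6   7   8   9  10  11  12  13  14
  0   0   0   0   0   0   0   0   0   0   0   0   0   0   0   0
  1   0   0   0  10  10  10  10  10  10  10  10  10  10  10  10
  2   0   5   5  10  15  15  15  15  15  15  15  15  15  15  15
  3   0   5   5  10  15  15  15  15  17  22  22  22  22  22  22
  4   0   5   5  10  15  15  15  15  17  22  22  22  22  22  22
  5   0   5   5  10  15  15  15  15  17  22  22  22  22  22  22

15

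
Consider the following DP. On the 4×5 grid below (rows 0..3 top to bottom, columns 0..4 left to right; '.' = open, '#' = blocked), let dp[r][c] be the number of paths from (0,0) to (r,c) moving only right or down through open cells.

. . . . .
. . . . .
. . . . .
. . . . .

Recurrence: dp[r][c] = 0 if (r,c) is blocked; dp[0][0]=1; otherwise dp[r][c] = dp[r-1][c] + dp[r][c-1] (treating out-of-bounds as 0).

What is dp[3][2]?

10

r\c   0   1   2   3   4
  0   1   1   1   1   1
  1   1   2   3   4   5
  2   1   3   6  10  15
  3   1   4  10  20  35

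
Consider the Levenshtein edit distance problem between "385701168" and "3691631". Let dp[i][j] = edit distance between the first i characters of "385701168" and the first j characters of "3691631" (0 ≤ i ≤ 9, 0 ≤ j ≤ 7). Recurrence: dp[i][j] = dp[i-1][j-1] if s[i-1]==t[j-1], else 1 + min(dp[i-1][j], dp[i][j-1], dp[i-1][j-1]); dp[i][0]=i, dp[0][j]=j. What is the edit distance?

   ''  3  6  9  1  6  3  1
''  0  1  2  3  4  5  6  7
 3  1  0  1  2  3  4  5  6
 8  2  1  1  2  3  4  5  6
 5  3  2  2  2  3  4  5  6
 7  4  3  3  3  3  4  5  6
 0  5  4  4  4  4  4  5  6
 1  6  5  5  5  4  5  5  5
 1  7  6  6  6  5  5  6  5
 6  8  7  6  7  6  5  6  6
 8  9  8  7  7  7  6  6  7

7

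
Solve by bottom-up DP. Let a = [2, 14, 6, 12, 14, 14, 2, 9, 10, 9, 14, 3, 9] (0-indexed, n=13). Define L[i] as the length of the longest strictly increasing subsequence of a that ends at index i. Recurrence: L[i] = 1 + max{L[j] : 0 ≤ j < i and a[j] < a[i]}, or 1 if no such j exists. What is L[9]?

   i    0    1    2    3    4    5    6    7    8    9   10   11   12
a[i]    2   14    6   12   14   14    2    9   10    9   14    3    9
L[i]    1    2    2    3    4    4    1    3    4    3    5    2    3

3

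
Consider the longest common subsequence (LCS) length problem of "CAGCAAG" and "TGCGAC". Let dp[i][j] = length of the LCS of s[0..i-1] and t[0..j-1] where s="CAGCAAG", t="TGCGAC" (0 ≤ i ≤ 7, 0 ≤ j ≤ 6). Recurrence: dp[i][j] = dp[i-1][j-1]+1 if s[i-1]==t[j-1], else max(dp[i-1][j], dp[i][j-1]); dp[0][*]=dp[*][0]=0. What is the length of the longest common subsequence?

3

   ''  T  G  C  G  A  C
''  0  0  0  0  0  0  0
 C  0  0  0  1  1  1  1
 A  0  0  0  1  1  2  2
 G  0  0  1  1  2  2  2
 C  0  0  1  2  2  2  3
 A  0  0  1  2  2  3  3
 A  0  0  1  2  2  3  3
 G  0  0  1  2  3  3  3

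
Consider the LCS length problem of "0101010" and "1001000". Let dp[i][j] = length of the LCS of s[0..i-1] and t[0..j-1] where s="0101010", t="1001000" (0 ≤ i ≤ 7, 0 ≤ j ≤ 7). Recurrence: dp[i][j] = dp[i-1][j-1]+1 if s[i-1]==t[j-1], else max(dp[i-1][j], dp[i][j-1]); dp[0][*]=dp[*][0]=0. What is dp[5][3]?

   ''  1  0  0  1  0  0  0
''  0  0  0  0  0  0  0  0
 0  0  0  1  1  1  1  1  1
 1  0  1  1  1  2  2  2  2
 0  0  1  2  2  2  3  3  3
 1  0  1  2  2  3  3  3  3
 0  0  1  2  3  3  4  4  4
 1  0  1  2  3  4  4  4  4
 0  0  1  2  3  4  5  5  5

3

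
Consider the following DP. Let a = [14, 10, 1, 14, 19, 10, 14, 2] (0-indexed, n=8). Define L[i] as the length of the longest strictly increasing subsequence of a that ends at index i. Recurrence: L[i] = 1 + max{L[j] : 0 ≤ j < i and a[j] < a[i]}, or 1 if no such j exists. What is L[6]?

3

   i    0    1    2    3    4    5    6    7
a[i]   14   10    1   14   19   10   14    2
L[i]    1    1    1    2    3    2    3    2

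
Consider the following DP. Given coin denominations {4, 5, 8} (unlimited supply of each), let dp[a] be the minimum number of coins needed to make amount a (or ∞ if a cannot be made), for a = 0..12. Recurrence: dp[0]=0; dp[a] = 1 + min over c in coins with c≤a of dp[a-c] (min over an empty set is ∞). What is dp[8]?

1

 a  0  1  2  3  4  5  6  7  8  9 10 11 12
dp  0  -  -  -  1  1  -  -  1  2  2  -  2
(- denotes ∞ / unreachable)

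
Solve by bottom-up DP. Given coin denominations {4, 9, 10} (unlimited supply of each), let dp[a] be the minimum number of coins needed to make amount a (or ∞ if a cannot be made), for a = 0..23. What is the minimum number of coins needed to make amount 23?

3

 a  0  1  2  3  4  5  6  7  8  9 10 11 12 13 14 15 16 17 18 19 20 21 22 23
dp  0  -  -  -  1  -  -  -  2  1  1  -  3  2  2  -  4  3  2  2  2  4  3  3
(- denotes ∞ / unreachable)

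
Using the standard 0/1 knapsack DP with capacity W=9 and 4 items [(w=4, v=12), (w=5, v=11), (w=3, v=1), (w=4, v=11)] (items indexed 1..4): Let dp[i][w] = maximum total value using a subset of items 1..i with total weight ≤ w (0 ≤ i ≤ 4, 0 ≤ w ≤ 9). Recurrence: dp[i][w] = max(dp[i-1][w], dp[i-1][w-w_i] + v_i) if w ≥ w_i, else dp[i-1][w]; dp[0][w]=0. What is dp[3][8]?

i\w   0   1   2   3   4   5   6   7   8   9
  0   0   0   0   0   0   0   0   0   0   0
  1   0   0   0   0  12  12  12  12  12  12
  2   0   0   0   0  12  12  12  12  12  23
  3   0   0   0   1  12  12  12  13  13  23
  4   0   0   0   1  12  12  12  13  23  23

13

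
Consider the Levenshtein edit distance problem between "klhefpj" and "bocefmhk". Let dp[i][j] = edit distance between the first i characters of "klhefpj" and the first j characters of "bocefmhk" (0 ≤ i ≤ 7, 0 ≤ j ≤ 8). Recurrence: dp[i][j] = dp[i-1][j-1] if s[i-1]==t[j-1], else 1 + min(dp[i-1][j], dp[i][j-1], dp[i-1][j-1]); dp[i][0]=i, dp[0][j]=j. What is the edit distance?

6

   ''  b  o  c  e  f  m  h  k
''  0  1  2  3  4  5  6  7  8
 k  1  1  2  3  4  5  6  7  7
 l  2  2  2  3  4  5  6  7  8
 h  3  3  3  3  4  5  6  6  7
 e  4  4  4  4  3  4  5  6  7
 f  5  5  5  5  4  3  4  5  6
 p  6  6  6  6  5  4  4  5  6
 j  7  7  7  7  6  5  5  5  6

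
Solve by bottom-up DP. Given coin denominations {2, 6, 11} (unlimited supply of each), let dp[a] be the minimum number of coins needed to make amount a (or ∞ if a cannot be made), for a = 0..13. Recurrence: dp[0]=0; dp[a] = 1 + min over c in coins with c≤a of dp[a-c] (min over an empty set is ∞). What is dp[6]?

 a  0  1  2  3  4  5  6  7  8  9 10 11 12 13
dp  0  -  1  -  2  -  1  -  2  -  3  1  2  2
(- denotes ∞ / unreachable)

1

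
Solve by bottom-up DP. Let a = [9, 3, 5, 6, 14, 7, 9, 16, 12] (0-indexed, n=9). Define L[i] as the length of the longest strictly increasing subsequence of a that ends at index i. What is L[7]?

6

   i    0    1    2    3    4    5    6    7    8
a[i]    9    3    5    6   14    7    9   16   12
L[i]    1    1    2    3    4    4    5    6    6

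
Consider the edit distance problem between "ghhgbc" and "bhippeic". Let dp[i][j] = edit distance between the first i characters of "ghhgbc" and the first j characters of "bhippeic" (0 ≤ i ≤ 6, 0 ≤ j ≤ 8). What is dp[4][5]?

   ''  b  h  i  p  p  e  i  c
''  0  1  2  3  4  5  6  7  8
 g  1  1  2  3  4  5  6  7  8
 h  2  2  1  2  3  4  5  6  7
 h  3  3  2  2  3  4  5  6  7
 g  4  4  3  3  3  4  5  6  7
 b  5  4  4  4  4  4  5  6  7
 c  6  5  5  5  5  5  5  6  6

4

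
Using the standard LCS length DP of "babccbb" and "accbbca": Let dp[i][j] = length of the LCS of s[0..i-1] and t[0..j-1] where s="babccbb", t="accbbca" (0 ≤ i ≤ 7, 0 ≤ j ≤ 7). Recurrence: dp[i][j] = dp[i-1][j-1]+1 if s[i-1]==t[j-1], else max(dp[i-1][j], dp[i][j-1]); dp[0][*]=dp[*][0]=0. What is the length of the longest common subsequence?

   ''  a  c  c  b  b  c  a
''  0  0  0  0  0  0  0  0
 b  0  0  0  0  1  1  1  1
 a  0  1  1  1  1  1  1  2
 b  0  1  1  1  2  2  2  2
 c  0  1  2  2  2  2  3  3
 c  0  1  2  3  3  3  3  3
 b  0  1  2  3  4  4  4  4
 b  0  1  2  3  4  5  5  5

5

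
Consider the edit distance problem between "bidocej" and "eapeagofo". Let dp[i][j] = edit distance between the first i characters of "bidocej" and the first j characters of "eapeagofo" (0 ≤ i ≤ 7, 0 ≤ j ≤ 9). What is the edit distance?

   ''  e  a  p  e  a  g  o  f  o
''  0  1  2  3  4  5  6  7  8  9
 b  1  1  2  3  4  5  6  7  8  9
 i  2  2  2  3  4  5  6  7  8  9
 d  3  3  3  3  4  5  6  7  8  9
 o  4  4  4  4  4  5  6  6  7  8
 c  5  5  5  5  5  5  6  7  7  8
 e  6  5  6  6  5  6  6  7  8  8
 j  7  6  6  7  6  6  7  7  8  9

9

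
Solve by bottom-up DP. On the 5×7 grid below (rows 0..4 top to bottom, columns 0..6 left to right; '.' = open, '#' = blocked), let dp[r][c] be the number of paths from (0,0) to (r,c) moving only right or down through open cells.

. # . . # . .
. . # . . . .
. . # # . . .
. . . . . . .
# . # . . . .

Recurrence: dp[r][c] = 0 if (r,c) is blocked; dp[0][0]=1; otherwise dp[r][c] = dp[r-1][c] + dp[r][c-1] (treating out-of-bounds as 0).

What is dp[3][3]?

r\c   0   1   2   3   4   5   6
  0   1   0   0   0   0   0   0
  1   1   1   0   0   0   0   0
  2   1   2   0   0   0   0   0
  3   1   3   3   3   3   3   3
  4   0   3   0   3   6   9  12

3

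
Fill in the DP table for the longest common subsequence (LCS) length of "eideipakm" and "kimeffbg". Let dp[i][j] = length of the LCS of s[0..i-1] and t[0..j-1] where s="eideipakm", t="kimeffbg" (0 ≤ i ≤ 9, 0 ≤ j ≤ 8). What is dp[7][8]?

2

   ''  k  i  m  e  f  f  b  g
''  0  0  0  0  0  0  0  0  0
 e  0  0  0  0  1  1  1  1  1
 i  0  0  1  1  1  1  1  1  1
 d  0  0  1  1  1  1  1  1  1
 e  0  0  1  1  2  2  2  2  2
 i  0  0  1  1  2  2  2  2  2
 p  0  0  1  1  2  2  2  2  2
 a  0  0  1  1  2  2  2  2  2
 k  0  1  1  1  2  2  2  2  2
 m  0  1  1  2  2  2  2  2  2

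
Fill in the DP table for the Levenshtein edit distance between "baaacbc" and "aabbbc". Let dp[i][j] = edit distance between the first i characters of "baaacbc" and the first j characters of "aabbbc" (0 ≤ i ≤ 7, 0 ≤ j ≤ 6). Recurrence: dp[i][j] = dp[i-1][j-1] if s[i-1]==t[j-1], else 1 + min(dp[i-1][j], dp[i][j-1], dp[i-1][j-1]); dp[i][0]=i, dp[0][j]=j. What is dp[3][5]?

4

   ''  a  a  b  b  b  c
''  0  1  2  3  4  5  6
 b  1  1  2  2  3  4  5
 a  2  1  1  2  3  4  5
 a  3  2  1  2  3  4  5
 a  4  3  2  2  3  4  5
 c  5  4  3  3  3  4  4
 b  6  5  4  3  3  3  4
 c  7  6  5  4  4  4  3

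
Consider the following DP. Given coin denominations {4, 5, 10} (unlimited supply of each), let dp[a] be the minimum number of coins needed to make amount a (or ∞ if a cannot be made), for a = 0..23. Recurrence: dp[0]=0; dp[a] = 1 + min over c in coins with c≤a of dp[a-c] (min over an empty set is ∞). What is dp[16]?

 a  0  1  2  3  4  5  6  7  8  9 10 11 12 13 14 15 16 17 18 19 20 21 22 23
dp  0  -  -  -  1  1  -  -  2  2  1  -  3  3  2  2  4  4  3  3  2  5  4  4
(- denotes ∞ / unreachable)

4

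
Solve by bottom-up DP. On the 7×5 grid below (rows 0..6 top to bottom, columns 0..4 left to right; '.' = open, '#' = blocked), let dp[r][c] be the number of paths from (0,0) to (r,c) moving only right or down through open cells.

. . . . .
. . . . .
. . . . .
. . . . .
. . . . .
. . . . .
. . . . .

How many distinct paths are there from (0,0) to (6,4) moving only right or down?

210

r\c   0   1   2   3   4
  0   1   1   1   1   1
  1   1   2   3   4   5
  2   1   3   6  10  15
  3   1   4  10  20  35
  4   1   5  15  35  70
  5   1   6  21  56 126
  6   1   7  28  84 210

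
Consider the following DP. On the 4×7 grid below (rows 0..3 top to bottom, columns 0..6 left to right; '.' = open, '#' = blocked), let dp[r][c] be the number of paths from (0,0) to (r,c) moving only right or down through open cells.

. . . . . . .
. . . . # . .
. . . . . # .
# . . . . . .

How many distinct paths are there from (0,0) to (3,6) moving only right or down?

31

r\c   0   1   2   3   4   5   6
  0   1   1   1   1   1   1   1
  1   1   2   3   4   0   1   2
  2   1   3   6  10  10   0   2
  3   0   3   9  19  29  29  31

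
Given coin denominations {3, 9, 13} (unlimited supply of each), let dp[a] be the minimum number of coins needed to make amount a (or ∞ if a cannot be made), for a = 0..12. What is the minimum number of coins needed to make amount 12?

2

 a  0  1  2  3  4  5  6  7  8  9 10 11 12
dp  0  -  -  1  -  -  2  -  -  1  -  -  2
(- denotes ∞ / unreachable)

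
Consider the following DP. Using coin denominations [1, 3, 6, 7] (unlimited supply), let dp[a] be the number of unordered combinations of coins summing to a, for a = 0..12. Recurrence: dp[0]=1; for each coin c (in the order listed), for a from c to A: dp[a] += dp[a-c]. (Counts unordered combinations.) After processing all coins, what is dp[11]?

8

after  coin     0     1     2     3     4     5     6     7     8     9    10    11    12
          1     1     1     1     1     1     1     1     1     1     1     1     1     1
          3     1     1     1     2     2     2     3     3     3     4     4     4     5
          6     1     1     1     2     2     2     4     4     4     6     6     6     9
          7     1     1     1     2     2     2     4     5     5     7     8     8    11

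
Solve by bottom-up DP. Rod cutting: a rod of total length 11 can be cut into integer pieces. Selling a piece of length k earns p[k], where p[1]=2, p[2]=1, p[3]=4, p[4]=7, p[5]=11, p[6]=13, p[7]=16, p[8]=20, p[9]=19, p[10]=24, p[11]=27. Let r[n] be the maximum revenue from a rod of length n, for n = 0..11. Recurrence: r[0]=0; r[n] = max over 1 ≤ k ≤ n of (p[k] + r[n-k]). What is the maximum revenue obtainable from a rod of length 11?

27

   n    0    1    2    3    4    5    6    7    8    9   10   11
r[n]    0    2    4    6    8   11   13   16   20   22   24   27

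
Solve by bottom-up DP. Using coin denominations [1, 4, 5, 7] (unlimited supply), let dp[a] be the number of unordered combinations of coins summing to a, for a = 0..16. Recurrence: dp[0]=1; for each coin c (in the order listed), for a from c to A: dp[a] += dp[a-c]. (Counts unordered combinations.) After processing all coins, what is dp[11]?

after  coin     0     1     2     3     4     5     6     7     8     9    10    11    12    13    14    15    16
          1     1     1     1     1     1     1     1     1     1     1     1     1     1     1     1     1     1
          4     1     1     1     1     2     2     2     2     3     3     3     3     4     4     4     4     5
          5     1     1     1     1     2     3     3     3     4     5     6     6     7     8     9    10    11
          7     1     1     1     1     2     3     3     4     5     6     7     8    10    11    13    15    17

8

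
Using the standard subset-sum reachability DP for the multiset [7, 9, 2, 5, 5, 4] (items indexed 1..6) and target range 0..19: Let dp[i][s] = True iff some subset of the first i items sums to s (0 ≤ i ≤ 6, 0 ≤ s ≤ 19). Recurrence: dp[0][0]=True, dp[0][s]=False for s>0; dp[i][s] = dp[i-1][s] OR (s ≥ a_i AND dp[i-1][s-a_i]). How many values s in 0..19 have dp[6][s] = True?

17

i\s   0   1   2   3   4   5   6   7   8   9  10  11  12  13  14  15  16  17  18  19
  0   T   F   F   F   F   F   F   F   F   F   F   F   F   F   F   F   F   F   F   F
  1   T   F   F   F   F   F   F   T   F   F   F   F   F   F   F   F   F   F   F   F
  2   T   F   F   F   F   F   F   T   F   T   F   F   F   F   F   F   T   F   F   F
  3   T   F   T   F   F   F   F   T   F   T   F   T   F   F   F   F   T   F   T   F
  4   T   F   T   F   F   T   F   T   F   T   F   T   T   F   T   F   T   F   T   F
  5   T   F   T   F   F   T   F   T   F   T   T   T   T   F   T   F   T   T   T   T
  6   T   F   T   F   T   T   T   T   F   T   T   T   T   T   T   T   T   T   T   T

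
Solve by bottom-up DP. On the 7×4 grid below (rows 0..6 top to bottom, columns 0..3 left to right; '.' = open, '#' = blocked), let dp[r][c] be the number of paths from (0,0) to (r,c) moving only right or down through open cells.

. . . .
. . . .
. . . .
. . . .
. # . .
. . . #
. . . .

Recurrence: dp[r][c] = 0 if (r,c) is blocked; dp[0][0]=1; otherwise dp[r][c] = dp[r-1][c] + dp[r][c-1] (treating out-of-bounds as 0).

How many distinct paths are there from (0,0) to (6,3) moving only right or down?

r\c   0   1   2   3
  0   1   1   1   1
  1   1   2   3   4
  2   1   3   6  10
  3   1   4  10  20
  4   1   0  10  30
  5   1   1  11   0
  6   1   2  13  13

13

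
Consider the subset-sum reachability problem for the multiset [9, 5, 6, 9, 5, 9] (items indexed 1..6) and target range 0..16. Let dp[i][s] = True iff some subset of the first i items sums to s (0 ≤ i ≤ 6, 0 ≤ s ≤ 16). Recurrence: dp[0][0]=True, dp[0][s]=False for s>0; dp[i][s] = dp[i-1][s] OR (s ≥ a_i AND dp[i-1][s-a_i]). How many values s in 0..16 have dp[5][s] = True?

9

i\s   0   1   2   3   4   5   6   7   8   9  10  11  12  13  14  15  16
  0   T   F   F   F   F   F   F   F   F   F   F   F   F   F   F   F   F
  1   T   F   F   F   F   F   F   F   F   T   F   F   F   F   F   F   F
  2   T   F   F   F   F   T   F   F   F   T   F   F   F   F   T   F   F
  3   T   F   F   F   F   T   T   F   F   T   F   T   F   F   T   T   F
  4   T   F   F   F   F   T   T   F   F   T   F   T   F   F   T   T   F
  5   T   F   F   F   F   T   T   F   F   T   T   T   F   F   T   T   T
  6   T   F   F   F   F   T   T   F   F   T   T   T   F   F   T   T   T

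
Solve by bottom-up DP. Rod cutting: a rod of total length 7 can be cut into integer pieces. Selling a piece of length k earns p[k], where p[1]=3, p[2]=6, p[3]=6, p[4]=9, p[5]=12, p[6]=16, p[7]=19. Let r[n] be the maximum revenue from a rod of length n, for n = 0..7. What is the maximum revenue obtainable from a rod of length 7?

   n    0    1    2    3    4    5    6    7
r[n]    0    3    6    9   12   15   18   21

21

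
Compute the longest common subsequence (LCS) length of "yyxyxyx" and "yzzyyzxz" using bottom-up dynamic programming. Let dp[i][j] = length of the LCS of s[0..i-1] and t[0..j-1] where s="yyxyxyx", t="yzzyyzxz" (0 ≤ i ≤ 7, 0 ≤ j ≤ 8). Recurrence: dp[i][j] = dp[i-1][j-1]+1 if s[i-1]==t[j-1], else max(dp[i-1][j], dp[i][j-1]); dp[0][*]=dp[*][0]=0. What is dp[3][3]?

   ''  y  z  z  y  y  z  x  z
''  0  0  0  0  0  0  0  0  0
 y  0  1  1  1  1  1  1  1  1
 y  0  1  1  1  2  2  2  2  2
 x  0  1  1  1  2  2  2  3  3
 y  0  1  1  1  2  3  3  3  3
 x  0  1  1  1  2  3  3  4  4
 y  0  1  1  1  2  3  3  4  4
 x  0  1  1  1  2  3  3  4  4

1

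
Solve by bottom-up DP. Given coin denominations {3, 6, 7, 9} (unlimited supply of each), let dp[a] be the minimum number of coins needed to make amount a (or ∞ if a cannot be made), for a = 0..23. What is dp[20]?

3

 a  0  1  2  3  4  5  6  7  8  9 10 11 12 13 14 15 16 17 18 19 20 21 22 23
dp  0  -  -  1  -  -  1  1  -  1  2  -  2  2  2  2  2  3  2  3  3  3  3  3
(- denotes ∞ / unreachable)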